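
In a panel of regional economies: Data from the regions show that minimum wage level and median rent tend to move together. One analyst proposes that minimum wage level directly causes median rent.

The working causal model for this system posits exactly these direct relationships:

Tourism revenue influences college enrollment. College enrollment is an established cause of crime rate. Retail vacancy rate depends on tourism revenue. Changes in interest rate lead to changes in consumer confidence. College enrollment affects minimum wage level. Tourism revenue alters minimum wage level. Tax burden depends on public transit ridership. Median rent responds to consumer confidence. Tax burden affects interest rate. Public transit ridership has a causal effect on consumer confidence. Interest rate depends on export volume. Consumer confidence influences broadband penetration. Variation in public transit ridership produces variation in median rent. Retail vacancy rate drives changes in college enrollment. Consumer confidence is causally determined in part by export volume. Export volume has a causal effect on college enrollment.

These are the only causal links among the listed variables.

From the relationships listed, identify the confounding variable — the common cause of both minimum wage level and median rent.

Export volume has a causal path to minimum wage level (export volume → college enrollment → minimum wage level) and a separate causal path to median rent (export volume → consumer confidence → median rent), so it is a common cause of both.
No stated relationship gives minimum wage level a causal route to median rent, so the correlation is explained by the shared upstream cause rather than a direct effect.

export volume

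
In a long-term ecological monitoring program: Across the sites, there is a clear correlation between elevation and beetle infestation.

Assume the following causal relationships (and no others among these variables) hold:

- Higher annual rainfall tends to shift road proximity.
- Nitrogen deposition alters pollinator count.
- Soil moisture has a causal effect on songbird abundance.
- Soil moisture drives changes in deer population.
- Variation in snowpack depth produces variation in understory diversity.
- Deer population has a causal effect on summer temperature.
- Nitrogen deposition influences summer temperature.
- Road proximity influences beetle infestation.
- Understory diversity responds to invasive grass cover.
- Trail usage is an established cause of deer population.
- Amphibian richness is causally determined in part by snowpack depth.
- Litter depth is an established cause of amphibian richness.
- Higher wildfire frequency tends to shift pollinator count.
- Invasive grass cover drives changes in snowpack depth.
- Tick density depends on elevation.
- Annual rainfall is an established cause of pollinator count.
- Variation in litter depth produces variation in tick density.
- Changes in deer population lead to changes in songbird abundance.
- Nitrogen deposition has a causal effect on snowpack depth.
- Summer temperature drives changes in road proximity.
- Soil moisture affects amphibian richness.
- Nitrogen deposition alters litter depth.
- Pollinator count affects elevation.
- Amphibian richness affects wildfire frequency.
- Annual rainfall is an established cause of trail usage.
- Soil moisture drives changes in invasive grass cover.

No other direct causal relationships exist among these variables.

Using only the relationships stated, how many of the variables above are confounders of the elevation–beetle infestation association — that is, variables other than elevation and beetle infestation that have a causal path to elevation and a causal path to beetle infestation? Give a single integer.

3

The common causes are: annual rainfall (to elevation via annual rainfall → pollinator count → elevation; to beetle infestation via annual rainfall → road proximity → beetle infestation); nitrogen deposition (to elevation via nitrogen deposition → pollinator count → elevation; to beetle infestation via nitrogen deposition → summer temperature → road proximity → beetle infestation); soil moisture (to elevation via soil moisture → amphibian richness → wildfire frequency → pollinator count → elevation; to beetle infestation via soil moisture → deer population → summer temperature → road proximity → beetle infestation).
Every other variable lacks a causal path to at least one of elevation and beetle infestation.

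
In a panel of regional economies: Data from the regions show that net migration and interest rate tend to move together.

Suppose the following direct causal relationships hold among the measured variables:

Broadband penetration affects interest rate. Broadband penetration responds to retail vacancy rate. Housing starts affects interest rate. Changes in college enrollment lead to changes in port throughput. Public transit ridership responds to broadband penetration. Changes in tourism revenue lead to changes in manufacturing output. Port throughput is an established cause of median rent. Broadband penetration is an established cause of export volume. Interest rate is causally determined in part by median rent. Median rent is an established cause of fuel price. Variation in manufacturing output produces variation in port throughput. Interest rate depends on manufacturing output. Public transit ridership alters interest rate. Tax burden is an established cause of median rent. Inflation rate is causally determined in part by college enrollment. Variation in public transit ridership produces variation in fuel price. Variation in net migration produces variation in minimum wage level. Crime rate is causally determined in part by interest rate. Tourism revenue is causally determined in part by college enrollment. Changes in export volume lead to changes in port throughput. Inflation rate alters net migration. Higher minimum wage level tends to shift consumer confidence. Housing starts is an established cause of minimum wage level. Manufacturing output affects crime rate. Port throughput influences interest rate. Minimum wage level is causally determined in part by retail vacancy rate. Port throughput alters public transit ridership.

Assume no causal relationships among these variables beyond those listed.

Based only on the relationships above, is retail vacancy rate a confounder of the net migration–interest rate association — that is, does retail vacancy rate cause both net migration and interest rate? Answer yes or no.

Retail vacancy rate has no stated causal path to net migration. A confounder must cause both variables, so retail vacancy rate does not qualify.

no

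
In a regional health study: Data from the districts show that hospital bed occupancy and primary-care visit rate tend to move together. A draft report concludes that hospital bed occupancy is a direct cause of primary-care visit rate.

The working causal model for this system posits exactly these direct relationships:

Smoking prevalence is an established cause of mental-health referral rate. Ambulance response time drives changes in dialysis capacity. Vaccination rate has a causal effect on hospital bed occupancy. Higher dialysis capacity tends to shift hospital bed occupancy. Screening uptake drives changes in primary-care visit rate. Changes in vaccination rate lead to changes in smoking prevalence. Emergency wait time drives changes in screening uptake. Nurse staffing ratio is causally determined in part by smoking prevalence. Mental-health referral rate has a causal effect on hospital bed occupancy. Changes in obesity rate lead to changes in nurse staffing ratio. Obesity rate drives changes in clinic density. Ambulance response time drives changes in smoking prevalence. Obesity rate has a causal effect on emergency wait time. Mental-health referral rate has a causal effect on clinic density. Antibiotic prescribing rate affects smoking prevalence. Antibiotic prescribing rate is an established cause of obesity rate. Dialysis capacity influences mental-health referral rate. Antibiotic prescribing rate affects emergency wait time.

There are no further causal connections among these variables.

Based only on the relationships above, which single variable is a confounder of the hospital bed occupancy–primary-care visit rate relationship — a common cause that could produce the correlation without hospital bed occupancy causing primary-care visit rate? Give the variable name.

antibiotic prescribing rate

Antibiotic prescribing rate has a causal path to hospital bed occupancy (antibiotic prescribing rate → smoking prevalence → mental-health referral rate → hospital bed occupancy) and a separate causal path to primary-care visit rate (antibiotic prescribing rate → emergency wait time → screening uptake → primary-care visit rate), so it is a common cause of both.
No stated relationship gives hospital bed occupancy a causal route to primary-care visit rate, so the correlation is explained by the shared upstream cause rather than a direct effect.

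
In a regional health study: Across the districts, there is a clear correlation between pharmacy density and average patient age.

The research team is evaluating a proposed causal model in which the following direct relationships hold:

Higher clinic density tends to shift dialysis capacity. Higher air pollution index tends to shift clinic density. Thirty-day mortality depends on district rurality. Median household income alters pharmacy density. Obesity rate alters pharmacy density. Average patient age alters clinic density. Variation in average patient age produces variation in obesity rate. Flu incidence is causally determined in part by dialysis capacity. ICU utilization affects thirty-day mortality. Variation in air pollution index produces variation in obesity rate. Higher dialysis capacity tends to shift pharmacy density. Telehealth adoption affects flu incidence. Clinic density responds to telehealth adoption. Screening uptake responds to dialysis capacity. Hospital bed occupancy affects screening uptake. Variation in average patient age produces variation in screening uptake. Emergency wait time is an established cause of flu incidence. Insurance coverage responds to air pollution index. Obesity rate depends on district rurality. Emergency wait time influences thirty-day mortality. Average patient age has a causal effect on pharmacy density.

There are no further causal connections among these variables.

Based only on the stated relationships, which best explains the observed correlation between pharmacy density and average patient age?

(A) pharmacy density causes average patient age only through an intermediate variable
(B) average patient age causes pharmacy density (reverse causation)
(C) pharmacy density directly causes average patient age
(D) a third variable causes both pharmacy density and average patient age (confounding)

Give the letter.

B

The stated link runs average patient age → pharmacy density; pharmacy density has no causal path to average patient age. No variable causes both, so confounding is ruled out. The correlation reflects reverse causation.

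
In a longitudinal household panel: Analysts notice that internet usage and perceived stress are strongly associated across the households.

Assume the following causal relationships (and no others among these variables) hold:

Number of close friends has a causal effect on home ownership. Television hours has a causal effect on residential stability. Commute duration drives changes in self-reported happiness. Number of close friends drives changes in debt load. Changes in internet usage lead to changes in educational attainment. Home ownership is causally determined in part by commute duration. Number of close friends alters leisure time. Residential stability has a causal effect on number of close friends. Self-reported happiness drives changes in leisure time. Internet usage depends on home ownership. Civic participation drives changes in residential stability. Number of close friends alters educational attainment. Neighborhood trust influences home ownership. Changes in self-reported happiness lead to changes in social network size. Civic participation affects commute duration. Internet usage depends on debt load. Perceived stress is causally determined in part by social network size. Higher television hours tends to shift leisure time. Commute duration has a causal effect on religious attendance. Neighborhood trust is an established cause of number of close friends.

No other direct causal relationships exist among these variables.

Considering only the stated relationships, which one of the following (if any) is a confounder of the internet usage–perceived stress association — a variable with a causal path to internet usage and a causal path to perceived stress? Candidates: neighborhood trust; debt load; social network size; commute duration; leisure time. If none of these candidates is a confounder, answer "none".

commute duration

Commute duration causes internet usage (commute duration → home ownership → internet usage) and also causes perceived stress (commute duration → self-reported happiness → social network size → perceived stress); it is a common cause of both.
Each of the other candidates lacks a causal path to at least one of internet usage and perceived stress, so they do not confound the relationship.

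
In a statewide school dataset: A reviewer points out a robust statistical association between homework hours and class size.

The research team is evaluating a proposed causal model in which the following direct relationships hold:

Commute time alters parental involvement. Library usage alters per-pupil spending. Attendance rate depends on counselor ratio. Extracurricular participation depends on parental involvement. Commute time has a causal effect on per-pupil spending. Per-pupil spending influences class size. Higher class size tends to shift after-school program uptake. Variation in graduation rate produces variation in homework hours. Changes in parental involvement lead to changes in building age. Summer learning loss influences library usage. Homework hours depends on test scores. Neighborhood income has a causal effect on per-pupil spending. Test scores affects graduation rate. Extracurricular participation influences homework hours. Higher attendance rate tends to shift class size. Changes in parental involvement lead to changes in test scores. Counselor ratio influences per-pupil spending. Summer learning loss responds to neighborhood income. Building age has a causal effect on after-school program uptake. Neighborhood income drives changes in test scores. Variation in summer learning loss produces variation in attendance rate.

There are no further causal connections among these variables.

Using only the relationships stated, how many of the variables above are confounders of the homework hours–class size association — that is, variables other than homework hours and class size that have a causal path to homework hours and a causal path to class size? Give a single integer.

2

The common causes are: commute time (to homework hours via commute time → parental involvement → test scores → homework hours; to class size via commute time → per-pupil spending → class size); neighborhood income (to homework hours via neighborhood income → test scores → homework hours; to class size via neighborhood income → per-pupil spending → class size).
Every other variable lacks a causal path to at least one of homework hours and class size.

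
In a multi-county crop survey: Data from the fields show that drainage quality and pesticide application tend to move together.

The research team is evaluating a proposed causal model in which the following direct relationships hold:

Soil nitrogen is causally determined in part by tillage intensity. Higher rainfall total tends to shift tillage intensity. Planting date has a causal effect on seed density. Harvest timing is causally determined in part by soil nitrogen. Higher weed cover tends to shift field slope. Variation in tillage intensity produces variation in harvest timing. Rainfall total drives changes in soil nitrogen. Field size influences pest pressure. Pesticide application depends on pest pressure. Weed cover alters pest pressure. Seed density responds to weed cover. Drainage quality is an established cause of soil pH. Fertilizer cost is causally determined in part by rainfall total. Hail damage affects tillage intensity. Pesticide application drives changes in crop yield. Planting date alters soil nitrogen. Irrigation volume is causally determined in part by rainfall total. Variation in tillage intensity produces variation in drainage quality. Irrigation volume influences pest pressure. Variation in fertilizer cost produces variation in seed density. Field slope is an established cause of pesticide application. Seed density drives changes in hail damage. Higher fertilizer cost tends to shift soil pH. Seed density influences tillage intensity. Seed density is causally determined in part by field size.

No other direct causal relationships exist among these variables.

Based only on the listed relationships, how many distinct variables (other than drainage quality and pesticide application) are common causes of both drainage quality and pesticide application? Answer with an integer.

3

The common causes are: field size (to drainage quality via field size → seed density → tillage intensity → drainage quality; to pesticide application via field size → pest pressure → pesticide application); rainfall total (to drainage quality via rainfall total → tillage intensity → drainage quality; to pesticide application via rainfall total → irrigation volume → pest pressure → pesticide application); weed cover (to drainage quality via weed cover → seed density → tillage intensity → drainage quality; to pesticide application via weed cover → field slope → pesticide application).
Every other variable lacks a causal path to at least one of drainage quality and pesticide application.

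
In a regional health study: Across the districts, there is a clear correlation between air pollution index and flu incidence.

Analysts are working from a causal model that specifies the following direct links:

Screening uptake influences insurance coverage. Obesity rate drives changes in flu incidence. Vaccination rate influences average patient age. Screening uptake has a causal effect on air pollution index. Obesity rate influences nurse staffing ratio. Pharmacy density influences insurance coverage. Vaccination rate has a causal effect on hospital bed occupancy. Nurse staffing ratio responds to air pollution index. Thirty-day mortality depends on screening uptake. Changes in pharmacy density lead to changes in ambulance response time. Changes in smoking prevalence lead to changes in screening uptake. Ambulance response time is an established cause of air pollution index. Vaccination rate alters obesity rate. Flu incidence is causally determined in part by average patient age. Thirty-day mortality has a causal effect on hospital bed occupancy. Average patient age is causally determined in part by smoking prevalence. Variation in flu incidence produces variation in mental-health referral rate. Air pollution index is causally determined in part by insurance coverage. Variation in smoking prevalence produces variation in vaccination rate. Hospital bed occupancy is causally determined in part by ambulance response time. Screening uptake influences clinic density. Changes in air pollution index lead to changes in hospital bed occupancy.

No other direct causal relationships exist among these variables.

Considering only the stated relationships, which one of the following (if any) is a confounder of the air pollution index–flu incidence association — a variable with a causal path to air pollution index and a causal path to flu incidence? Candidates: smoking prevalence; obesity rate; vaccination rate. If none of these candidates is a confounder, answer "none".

smoking prevalence

Smoking prevalence causes air pollution index (smoking prevalence → screening uptake → air pollution index) and also causes flu incidence (smoking prevalence → average patient age → flu incidence); it is a common cause of both.
Each of the other candidates lacks a causal path to at least one of air pollution index and flu incidence, so they do not confound the relationship.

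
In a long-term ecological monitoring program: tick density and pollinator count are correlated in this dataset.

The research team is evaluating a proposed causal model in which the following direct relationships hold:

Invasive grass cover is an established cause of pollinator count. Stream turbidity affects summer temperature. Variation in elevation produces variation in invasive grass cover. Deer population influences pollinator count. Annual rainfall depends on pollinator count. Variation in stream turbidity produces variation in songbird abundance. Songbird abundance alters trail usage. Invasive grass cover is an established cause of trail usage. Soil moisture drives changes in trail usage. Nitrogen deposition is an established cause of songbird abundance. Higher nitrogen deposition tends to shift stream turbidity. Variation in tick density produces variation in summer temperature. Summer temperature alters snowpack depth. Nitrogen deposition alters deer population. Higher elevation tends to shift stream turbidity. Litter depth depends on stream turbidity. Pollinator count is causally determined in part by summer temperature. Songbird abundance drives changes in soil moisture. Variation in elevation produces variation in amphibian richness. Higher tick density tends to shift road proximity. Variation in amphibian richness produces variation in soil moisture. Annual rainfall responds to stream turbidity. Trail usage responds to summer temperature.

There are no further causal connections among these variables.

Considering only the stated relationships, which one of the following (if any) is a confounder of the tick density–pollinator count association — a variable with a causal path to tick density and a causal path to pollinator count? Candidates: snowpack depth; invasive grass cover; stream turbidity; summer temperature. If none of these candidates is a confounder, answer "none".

None of the listed candidates has causal paths to both tick density and pollinator count in the stated relationships, so none is a common cause.

none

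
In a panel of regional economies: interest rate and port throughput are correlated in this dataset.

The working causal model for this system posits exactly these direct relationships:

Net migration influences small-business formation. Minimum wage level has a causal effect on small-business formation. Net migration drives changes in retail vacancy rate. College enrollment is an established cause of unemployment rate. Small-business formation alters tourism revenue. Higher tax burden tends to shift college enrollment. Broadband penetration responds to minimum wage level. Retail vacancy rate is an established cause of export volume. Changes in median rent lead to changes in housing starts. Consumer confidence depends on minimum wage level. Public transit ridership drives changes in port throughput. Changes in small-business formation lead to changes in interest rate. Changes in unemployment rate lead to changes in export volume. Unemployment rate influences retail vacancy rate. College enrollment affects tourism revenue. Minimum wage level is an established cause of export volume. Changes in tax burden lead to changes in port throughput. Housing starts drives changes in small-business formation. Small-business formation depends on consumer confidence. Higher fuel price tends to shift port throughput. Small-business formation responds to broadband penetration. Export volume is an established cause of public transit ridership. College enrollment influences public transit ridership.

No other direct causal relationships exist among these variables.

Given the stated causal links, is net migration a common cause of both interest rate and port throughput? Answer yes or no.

yes

Net migration has a causal path to interest rate (net migration → small-business formation → interest rate) and to port throughput (net migration → retail vacancy rate → export volume → public transit ridership → port throughput), so it is a common cause of both — a confounder.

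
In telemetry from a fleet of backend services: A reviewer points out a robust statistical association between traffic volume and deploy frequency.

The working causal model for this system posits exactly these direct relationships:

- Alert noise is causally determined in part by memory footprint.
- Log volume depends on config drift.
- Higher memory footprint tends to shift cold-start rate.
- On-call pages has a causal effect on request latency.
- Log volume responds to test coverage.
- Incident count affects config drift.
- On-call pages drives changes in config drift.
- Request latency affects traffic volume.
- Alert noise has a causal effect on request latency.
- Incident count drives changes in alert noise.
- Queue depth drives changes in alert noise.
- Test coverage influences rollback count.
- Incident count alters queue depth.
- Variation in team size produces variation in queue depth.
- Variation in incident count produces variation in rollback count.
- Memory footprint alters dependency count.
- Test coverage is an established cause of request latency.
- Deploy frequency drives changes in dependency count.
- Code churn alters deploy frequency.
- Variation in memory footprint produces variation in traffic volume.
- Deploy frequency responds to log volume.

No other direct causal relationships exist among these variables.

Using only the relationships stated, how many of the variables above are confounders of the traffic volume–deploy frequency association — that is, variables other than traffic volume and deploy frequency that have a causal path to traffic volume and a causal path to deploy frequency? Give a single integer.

The common causes are: incident count (to traffic volume via incident count → alert noise → request latency → traffic volume; to deploy frequency via incident count → config drift → log volume → deploy frequency); on-call pages (to traffic volume via on-call pages → request latency → traffic volume; to deploy frequency via on-call pages → config drift → log volume → deploy frequency); test coverage (to traffic volume via test coverage → request latency → traffic volume; to deploy frequency via test coverage → log volume → deploy frequency).
Every other variable lacks a causal path to at least one of traffic volume and deploy frequency.

3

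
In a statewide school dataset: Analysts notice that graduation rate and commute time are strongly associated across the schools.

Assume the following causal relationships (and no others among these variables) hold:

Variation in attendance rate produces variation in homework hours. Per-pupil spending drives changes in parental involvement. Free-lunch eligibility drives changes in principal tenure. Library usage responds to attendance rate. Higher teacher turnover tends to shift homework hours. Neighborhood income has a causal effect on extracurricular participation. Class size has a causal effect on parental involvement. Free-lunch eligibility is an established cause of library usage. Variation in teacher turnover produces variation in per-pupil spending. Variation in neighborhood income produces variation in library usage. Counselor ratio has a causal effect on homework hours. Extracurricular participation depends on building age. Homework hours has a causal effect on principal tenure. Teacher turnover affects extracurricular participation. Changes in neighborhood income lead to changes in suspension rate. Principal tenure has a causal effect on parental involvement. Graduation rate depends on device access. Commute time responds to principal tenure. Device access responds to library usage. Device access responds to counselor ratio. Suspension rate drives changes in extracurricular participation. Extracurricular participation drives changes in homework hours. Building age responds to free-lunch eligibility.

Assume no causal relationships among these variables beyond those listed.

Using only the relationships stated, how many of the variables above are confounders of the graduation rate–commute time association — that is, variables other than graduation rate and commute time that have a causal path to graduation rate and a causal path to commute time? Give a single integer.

4

The common causes are: attendance rate (to graduation rate via attendance rate → library usage → device access → graduation rate; to commute time via attendance rate → homework hours → principal tenure → commute time); counselor ratio (to graduation rate via counselor ratio → device access → graduation rate; to commute time via counselor ratio → homework hours → principal tenure → commute time); free-lunch eligibility (to graduation rate via free-lunch eligibility → library usage → device access → graduation rate; to commute time via free-lunch eligibility → principal tenure → commute time); neighborhood income (to graduation rate via neighborhood income → library usage → device access → graduation rate; to commute time via neighborhood income → extracurricular participation → homework hours → principal tenure → commute time).
Every other variable lacks a causal path to at least one of graduation rate and commute time.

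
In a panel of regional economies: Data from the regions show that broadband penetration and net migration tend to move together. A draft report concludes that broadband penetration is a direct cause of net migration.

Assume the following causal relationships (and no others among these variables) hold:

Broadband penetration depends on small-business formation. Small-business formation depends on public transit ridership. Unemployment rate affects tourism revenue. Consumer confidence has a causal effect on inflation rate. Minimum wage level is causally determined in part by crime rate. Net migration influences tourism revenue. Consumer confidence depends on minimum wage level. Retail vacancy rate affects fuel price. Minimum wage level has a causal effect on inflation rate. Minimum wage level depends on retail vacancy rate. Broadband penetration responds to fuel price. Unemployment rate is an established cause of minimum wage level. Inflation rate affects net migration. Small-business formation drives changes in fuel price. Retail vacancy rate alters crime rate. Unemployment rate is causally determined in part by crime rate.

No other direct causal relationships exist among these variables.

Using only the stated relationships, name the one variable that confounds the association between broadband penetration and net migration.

retail vacancy rate

Retail vacancy rate has a causal path to broadband penetration (retail vacancy rate → fuel price → broadband penetration) and a separate causal path to net migration (retail vacancy rate → minimum wage level → inflation rate → net migration), so it is a common cause of both.
No stated relationship gives broadband penetration a causal route to net migration, so the correlation is explained by the shared upstream cause rather than a direct effect.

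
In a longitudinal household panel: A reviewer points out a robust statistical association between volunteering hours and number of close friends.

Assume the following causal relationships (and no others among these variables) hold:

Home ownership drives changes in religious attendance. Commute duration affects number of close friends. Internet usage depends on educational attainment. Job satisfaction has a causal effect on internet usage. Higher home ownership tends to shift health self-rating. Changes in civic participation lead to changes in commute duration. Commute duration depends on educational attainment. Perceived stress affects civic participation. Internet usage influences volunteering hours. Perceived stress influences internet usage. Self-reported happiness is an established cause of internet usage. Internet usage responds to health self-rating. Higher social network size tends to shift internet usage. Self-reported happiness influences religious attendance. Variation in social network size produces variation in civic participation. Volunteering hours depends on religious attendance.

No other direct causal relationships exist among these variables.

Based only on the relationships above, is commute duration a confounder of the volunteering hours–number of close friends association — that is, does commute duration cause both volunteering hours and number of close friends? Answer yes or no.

no

Commute duration has no stated causal path to volunteering hours. A confounder must cause both variables, so commute duration does not qualify.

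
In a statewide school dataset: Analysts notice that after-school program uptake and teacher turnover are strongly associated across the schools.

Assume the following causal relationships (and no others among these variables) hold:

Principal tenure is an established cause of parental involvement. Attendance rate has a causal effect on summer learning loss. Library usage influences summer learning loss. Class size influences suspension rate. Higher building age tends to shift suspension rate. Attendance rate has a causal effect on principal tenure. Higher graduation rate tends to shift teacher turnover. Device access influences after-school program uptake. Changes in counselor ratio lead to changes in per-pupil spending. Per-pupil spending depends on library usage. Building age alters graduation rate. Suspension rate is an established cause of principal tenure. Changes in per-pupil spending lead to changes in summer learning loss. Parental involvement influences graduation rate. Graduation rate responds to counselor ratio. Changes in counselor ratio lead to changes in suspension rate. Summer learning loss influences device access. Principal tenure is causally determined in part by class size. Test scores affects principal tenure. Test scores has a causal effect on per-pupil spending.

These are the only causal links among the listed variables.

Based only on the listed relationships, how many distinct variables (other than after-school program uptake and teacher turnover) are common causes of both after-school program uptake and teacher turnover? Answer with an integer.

The common causes are: attendance rate (to after-school program uptake via attendance rate → summer learning loss → device access → after-school program uptake; to teacher turnover via attendance rate → principal tenure → parental involvement → graduation rate → teacher turnover); counselor ratio (to after-school program uptake via counselor ratio → per-pupil spending → summer learning loss → device access → after-school program uptake; to teacher turnover via counselor ratio → graduation rate → teacher turnover); test scores (to after-school program uptake via test scores → per-pupil spending → summer learning loss → device access → after-school program uptake; to teacher turnover via test scores → principal tenure → parental involvement → graduation rate → teacher turnover).
Every other variable lacks a causal path to at least one of after-school program uptake and teacher turnover.

3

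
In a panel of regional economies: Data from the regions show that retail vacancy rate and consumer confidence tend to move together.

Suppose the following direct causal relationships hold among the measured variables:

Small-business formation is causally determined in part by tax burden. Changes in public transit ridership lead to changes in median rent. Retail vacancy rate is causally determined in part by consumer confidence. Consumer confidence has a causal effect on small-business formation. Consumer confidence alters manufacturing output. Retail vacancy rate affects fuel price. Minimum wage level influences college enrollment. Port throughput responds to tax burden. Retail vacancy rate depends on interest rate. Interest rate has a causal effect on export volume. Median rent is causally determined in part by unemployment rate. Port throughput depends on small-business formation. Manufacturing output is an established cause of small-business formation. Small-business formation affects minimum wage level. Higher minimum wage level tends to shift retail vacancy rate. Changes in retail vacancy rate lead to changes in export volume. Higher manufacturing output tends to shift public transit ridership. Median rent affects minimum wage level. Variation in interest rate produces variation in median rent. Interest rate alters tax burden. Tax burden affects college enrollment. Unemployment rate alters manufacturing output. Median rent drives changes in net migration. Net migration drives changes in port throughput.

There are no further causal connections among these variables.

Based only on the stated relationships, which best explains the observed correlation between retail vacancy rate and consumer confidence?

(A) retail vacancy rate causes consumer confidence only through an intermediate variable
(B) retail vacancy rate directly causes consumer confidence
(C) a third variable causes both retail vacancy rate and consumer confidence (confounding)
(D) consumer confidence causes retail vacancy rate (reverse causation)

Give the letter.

D

The stated link runs consumer confidence → retail vacancy rate; retail vacancy rate has no causal path to consumer confidence. No variable causes both, so confounding is ruled out. The correlation reflects reverse causation.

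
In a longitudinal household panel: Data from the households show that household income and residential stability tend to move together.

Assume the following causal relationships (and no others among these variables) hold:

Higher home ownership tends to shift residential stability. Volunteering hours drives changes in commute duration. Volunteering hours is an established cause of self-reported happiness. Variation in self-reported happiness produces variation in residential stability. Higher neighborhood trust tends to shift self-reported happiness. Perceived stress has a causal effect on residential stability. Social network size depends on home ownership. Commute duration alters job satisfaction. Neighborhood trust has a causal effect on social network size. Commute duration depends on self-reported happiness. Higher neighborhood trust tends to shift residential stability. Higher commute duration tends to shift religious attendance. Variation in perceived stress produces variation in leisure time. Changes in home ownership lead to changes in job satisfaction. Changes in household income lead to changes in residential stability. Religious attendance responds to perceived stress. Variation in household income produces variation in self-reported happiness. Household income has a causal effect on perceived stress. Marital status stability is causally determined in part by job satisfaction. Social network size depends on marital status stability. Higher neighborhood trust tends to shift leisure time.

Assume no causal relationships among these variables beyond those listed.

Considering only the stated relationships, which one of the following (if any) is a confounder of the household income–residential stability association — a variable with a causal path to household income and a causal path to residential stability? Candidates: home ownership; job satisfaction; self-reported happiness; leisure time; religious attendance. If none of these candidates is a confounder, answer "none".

None of the listed candidates has causal paths to both household income and residential stability in the stated relationships, so none is a common cause.

none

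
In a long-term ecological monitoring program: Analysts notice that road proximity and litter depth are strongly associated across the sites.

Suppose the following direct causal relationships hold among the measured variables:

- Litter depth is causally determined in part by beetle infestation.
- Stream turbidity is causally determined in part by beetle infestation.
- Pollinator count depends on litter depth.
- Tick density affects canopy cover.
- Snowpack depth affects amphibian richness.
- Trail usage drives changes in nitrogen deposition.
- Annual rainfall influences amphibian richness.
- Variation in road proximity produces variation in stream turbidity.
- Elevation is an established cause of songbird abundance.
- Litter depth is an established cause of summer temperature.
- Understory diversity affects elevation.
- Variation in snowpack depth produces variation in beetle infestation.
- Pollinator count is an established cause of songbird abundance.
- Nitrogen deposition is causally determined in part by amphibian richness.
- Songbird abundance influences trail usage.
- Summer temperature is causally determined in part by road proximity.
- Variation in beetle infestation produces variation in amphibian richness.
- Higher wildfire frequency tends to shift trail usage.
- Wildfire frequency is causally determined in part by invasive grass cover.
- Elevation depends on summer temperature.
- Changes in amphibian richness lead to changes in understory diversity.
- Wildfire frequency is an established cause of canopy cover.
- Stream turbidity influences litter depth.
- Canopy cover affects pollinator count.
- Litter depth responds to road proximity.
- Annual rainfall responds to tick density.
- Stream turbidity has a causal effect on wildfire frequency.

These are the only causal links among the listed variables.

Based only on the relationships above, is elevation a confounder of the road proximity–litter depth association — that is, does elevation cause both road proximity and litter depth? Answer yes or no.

Elevation has no stated causal path to either road proximity or litter depth. A confounder must cause both variables, so elevation does not qualify.

no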